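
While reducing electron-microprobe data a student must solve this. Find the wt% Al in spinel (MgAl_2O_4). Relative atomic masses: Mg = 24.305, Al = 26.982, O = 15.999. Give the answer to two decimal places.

M(MgAl_2O_4) = 142.265 g/mol.
Al contributes 2 × 26.982 = 53.964 g per mole.
53.964/142.265 = 0.3793 → 37.93%.

37.93 wt%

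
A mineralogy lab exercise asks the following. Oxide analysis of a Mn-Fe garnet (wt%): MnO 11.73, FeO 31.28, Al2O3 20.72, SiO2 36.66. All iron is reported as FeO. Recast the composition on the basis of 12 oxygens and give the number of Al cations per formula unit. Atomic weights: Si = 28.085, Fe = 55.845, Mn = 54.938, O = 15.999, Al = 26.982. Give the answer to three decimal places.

MnO (M=70.937): mol = 0.16536; Mn = 0.16536, O = 0.16536.
FeO (M=71.844): mol = 0.43539; Fe = 0.43539, O = 0.43539.
Al2O3 (M=101.961): mol = 0.20321; Al = 0.40642, O = 0.60963.
SiO2 (M=60.083): mol = 0.61016; Si = 0.61016, O = 1.22032.
ΣO = 2.43070; factor = 12/ΣO = 4.93685.
Al apfu = 0.40642 × 4.93685 = 2.006.

2.006 Al apfu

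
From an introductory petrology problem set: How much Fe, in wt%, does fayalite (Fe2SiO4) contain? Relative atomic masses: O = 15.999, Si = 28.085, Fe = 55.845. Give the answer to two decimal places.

54.81 wt%

Formula mass = 2*55.845 + 1*28.085 + 4*15.999 = 203.771 g/mol, of which 111.690 g is Fe.
So Fe makes up 111.690/203.771 = 0.5481 of the mass, i.e. 54.81%.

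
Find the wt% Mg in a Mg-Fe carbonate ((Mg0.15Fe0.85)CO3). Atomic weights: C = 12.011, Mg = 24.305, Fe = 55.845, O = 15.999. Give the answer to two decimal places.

M((Mg0.15Fe0.85)CO3) = 111.122 g/mol.
Mg contributes 0.15 × 24.305 = 3.646 g per mole.
3.646/111.122 = 0.0328 → 3.28%.

3.28 wt%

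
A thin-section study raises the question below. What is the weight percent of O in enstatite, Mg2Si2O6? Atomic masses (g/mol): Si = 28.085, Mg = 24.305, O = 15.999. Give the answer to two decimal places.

47.81 weight percent

Molar mass of Mg2Si2O6: 2·24.305 + 2·28.085 + 6·15.999 = 200.774 g/mol.
Mass of O per formula unit: 6 × 15.999 = 95.994 g.
Weight fraction O = 95.994 / 200.774 = 0.4781.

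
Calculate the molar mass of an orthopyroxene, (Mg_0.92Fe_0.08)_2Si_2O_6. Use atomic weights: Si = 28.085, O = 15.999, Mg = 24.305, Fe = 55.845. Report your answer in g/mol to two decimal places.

205.82 g/mol

The formula mass is the sum 1.84*24.305 + 0.16*55.845 + 2*28.085 + 6*15.999.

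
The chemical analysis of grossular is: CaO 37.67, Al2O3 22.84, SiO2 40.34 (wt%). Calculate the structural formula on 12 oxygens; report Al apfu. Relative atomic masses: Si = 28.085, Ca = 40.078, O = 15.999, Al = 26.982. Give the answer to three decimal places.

CaO (M=56.077): mol = 0.67175; Ca = 0.67175, O = 0.67175.
Al2O3 (M=101.961): mol = 0.22401; Al = 0.44802, O = 0.67203.
SiO2 (M=60.083): mol = 0.67140; Si = 0.67140, O = 1.34280.
ΣO = 2.68658; factor = 12/ΣO = 4.46665.
Al apfu = 0.44802 × 4.46665 = 2.001.

2.001 Al apfu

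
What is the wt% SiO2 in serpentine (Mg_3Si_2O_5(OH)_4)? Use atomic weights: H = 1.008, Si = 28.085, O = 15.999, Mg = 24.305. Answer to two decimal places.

Molar mass of Mg_3Si_2O_5(OH)_4 = 3×24.305 + 2×28.085 + 9×15.999 + 4×1.008 = 277.108 g/mol.
Each formula unit contains 2 Si, equivalent to 2/1 = 2.0000 mol SiO2.
M(SiO2) = 1×28.085 + 2×15.999 = 60.083 g/mol.
Mass of SiO2 per formula unit = 2.0000 × 60.083 = 120.166 g.
SiO2 wt% = 120.166 / 277.108 × 100 = 43.36%.

43.36 wt%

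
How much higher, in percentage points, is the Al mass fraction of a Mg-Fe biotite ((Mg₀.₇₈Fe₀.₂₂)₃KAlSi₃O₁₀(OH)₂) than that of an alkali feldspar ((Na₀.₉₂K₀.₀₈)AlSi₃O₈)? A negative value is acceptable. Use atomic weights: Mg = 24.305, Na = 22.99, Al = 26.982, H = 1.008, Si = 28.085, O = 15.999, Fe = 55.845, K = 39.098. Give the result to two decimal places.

First mineral: 26.982 g Al in 438.070 g formula = 6.16 wt% Al.
Second mineral: 26.982 g Al in 263.508 g formula = 10.24 wt% Al.
6.16% − 10.24% gives a difference of -4.08 percentage points.

-4.08 percentage points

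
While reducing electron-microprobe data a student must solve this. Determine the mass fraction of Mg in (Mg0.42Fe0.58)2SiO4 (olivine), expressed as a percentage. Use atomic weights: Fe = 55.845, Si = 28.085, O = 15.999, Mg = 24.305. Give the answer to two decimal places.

11.52 weight percent

M((Mg0.42Fe0.58)2SiO4) = 177.277 g/mol.
Mg contributes 0.84 × 24.305 = 20.416 g per mole.
20.416/177.277 = 0.1152 → 11.52%.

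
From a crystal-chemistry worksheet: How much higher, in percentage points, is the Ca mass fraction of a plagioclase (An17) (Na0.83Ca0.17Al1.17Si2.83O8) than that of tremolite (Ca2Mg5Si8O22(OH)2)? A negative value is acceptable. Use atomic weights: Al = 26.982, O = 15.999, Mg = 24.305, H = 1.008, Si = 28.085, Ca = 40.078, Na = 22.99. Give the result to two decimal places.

-7.30 percentage points

M(Na0.83Ca0.17Al1.17Si2.83O8) = 264.936 g/mol, so wt% Ca = 6.813/264.936 × 100 = 2.57%.
M(Ca2Mg5Si8O22(OH)2) = 812.353 g/mol, so wt% Ca = 80.156/812.353 × 100 = 9.87%.
2.57 − 9.87 = -7.30 pp.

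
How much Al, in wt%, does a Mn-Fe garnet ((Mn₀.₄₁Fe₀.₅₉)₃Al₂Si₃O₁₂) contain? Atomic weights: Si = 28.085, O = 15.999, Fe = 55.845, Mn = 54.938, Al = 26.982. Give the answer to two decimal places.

Molar mass of (Mn₀.₄₁Fe₀.₅₉)₃Al₂Si₃O₁₂: 1.23·54.938 + 1.77·55.845 + 2·26.982 + 3·28.085 + 12·15.999 = 496.626 g/mol.
Mass of Al per formula unit: 2 × 26.982 = 53.964 g.
Weight fraction Al = 53.964 / 496.626 = 0.1087.

10.87 wt%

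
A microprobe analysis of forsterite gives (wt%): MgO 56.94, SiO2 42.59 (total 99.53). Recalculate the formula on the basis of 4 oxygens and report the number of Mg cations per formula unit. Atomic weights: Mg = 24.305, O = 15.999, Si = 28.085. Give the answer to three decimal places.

MgO: 56.94/40.304 = 1.41276 mol → 1.41276 mol Mg, 1.41276 mol O.
SiO2: 42.59/60.083 = 0.70885 mol → 0.70885 mol Si, 1.41770 mol O.
Total oxygen = 2.83046 mol. Normalization factor = 4/2.83046 = 1.41320.
Mg per 4 O = 1.41276 × 1.41320 = 1.997.

1.997 Mg apfu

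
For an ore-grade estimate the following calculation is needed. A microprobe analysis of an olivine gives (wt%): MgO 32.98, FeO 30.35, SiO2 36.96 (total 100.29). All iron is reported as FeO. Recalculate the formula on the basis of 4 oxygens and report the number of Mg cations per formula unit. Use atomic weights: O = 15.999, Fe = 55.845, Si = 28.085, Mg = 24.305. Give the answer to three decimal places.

1.325 Mg apfu

MgO (M=40.304): mol = 0.81828; Mg = 0.81828, O = 0.81828.
FeO (M=71.844): mol = 0.42244; Fe = 0.42244, O = 0.42244.
SiO2 (M=60.083): mol = 0.61515; Si = 0.61515, O = 1.23030.
ΣO = 2.47102; factor = 4/ΣO = 1.61876.
Mg apfu = 0.81828 × 1.61876 = 1.325.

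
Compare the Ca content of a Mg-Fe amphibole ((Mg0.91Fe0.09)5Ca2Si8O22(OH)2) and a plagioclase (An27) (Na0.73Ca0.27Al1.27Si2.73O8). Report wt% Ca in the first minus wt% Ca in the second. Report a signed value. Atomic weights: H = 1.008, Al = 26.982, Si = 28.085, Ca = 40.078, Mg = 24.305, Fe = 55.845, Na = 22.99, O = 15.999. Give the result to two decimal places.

5.64 percentage points

First mineral: 80.156 g Ca in 826.546 g formula = 9.70 wt% Ca.
Second mineral: 10.821 g Ca in 266.535 g formula = 4.06 wt% Ca.
9.70% − 4.06% gives a difference of 5.64 percentage points.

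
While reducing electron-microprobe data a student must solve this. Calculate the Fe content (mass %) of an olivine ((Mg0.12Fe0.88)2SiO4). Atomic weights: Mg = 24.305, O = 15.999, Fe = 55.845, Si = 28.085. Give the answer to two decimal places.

50.10 mass %

M((Mg0.12Fe0.88)2SiO4) = 196.201 g/mol.
Fe contributes 1.76 × 55.845 = 98.287 g per mole.
98.287/196.201 = 0.5010 → 50.10%.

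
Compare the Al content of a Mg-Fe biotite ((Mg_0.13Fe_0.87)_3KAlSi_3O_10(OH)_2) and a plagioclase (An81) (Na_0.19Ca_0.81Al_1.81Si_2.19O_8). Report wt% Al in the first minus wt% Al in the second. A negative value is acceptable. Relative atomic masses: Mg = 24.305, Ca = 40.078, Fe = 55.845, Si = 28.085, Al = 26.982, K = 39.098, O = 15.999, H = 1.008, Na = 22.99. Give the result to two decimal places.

First mineral: 26.982 g Al in 499.573 g formula = 5.40 wt% Al.
Second mineral: 48.837 g Al in 275.167 g formula = 17.75 wt% Al.
5.40% − 17.75% gives a difference of -12.35 percentage points.

-12.35 percentage points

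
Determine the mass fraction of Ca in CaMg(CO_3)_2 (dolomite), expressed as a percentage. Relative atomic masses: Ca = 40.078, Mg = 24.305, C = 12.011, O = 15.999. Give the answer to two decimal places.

M(CaMg(CO_3)_2) = 184.399 g/mol.
Ca contributes 1 × 40.078 = 40.078 g per mole.
40.078/184.399 = 0.2173 → 21.73%.

21.73 mass %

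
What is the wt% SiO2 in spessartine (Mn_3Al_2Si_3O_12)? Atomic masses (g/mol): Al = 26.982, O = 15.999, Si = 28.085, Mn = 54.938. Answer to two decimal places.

36.41 wt%

M(Mn_3Al_2Si_3O_12) = 495.021 g/mol; M(SiO2) = 60.083 g/mol.
Moles SiO2 per formula unit = 3 Si ÷ 1 = 3.0000.
SiO2 fraction = (3.0000 × 60.083) / 495.021 = 180.249/495.021 = 0.3641.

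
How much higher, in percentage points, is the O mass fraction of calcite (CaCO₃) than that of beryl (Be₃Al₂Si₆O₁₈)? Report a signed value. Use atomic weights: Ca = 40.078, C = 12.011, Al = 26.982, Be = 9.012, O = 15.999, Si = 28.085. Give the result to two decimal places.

M(CaCO₃) = 100.086 g/mol, so wt% O = 47.997/100.086 × 100 = 47.96%.
M(Be₃Al₂Si₆O₁₈) = 537.492 g/mol, so wt% O = 287.982/537.492 × 100 = 53.58%.
47.96 − 53.58 = -5.62 pp.

-5.62 percentage points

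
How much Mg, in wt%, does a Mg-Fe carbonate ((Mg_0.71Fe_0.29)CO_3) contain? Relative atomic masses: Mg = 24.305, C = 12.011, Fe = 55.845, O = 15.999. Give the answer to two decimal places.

18.46 wt%

Molar mass of (Mg_0.71Fe_0.29)CO_3: 0.71·24.305 + 0.29·55.845 + 1·12.011 + 3·15.999 = 93.460 g/mol.
Mass of Mg per formula unit: 0.71 × 24.305 = 17.257 g.
Weight fraction Mg = 17.257 / 93.460 = 0.1846.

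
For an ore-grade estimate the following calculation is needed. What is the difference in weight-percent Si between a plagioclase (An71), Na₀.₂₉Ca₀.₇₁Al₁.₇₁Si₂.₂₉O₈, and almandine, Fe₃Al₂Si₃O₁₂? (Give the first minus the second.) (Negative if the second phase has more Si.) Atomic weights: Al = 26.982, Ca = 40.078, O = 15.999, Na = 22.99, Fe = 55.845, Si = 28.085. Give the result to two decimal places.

6.58 percentage points

M(Na₀.₂₉Ca₀.₇₁Al₁.₇₁Si₂.₂₉O₈) = 273.568 g/mol, so wt% Si = 64.315/273.568 × 100 = 23.51%.
M(Fe₃Al₂Si₃O₁₂) = 497.742 g/mol, so wt% Si = 84.255/497.742 × 100 = 16.93%.
23.51 − 16.93 = 6.58 pp.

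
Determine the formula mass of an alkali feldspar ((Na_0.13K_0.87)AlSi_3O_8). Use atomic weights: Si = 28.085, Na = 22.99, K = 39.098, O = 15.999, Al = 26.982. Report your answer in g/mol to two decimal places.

M = 0.13·22.99 + 0.87·39.098 + 1·26.982 + 3·28.085 + 8·15.999

276.23 g/mol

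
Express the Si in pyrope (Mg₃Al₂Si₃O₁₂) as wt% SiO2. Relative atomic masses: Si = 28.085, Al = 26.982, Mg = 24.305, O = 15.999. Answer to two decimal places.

M(Mg₃Al₂Si₃O₁₂) = 403.122 g/mol; M(SiO2) = 60.083 g/mol.
Moles SiO2 per formula unit = 3 Si ÷ 1 = 3.0000.
SiO2 fraction = (3.0000 × 60.083) / 403.122 = 180.249/403.122 = 0.4471.

44.71 wt%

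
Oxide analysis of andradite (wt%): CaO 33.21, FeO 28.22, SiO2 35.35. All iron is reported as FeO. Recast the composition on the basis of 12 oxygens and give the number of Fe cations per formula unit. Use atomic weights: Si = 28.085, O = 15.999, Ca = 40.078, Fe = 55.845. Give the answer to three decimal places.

2.180 Fe apfu

33.21 wt% CaO ÷ 56.077 g/mol = 0.59222 mol, giving 0.59222 Ca and 0.59222 O.
28.22 wt% FeO ÷ 71.844 g/mol = 0.39280 mol, giving 0.39280 Fe and 0.39280 O.
35.35 wt% SiO2 ÷ 60.083 g/mol = 0.58835 mol, giving 0.58835 Si and 1.17670 O.
Oxygen sums to 2.16172; scaling by 12/2.16172 = 5.55114 puts the formula on 12 O.
Fe: 0.39280 × 5.55114 = 2.180 atoms per formula unit.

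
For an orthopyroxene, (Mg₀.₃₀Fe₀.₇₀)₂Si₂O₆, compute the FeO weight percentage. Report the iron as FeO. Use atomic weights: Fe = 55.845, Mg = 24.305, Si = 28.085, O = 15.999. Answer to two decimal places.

Molar mass of (Mg₀.₃₀Fe₀.₇₀)₂Si₂O₆ = 0.60×24.305 + 1.40×55.845 + 2×28.085 + 6×15.999 = 244.930 g/mol.
Each formula unit contains 1.40 Fe, equivalent to 1.40/1 = 1.4000 mol FeO.
M(FeO) = 1×55.845 + 1×15.999 = 71.844 g/mol.
Mass of FeO per formula unit = 1.4000 × 71.844 = 100.582 g.
FeO wt% = 100.582 / 244.930 × 100 = 41.07%.

41.07 wt%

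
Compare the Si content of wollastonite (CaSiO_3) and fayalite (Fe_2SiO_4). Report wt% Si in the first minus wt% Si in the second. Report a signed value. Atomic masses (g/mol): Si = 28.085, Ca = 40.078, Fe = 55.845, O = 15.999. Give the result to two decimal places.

10.40 percentage points

First mineral: 28.085 g Si in 116.160 g formula = 24.18 wt% Si.
Second mineral: 28.085 g Si in 203.771 g formula = 13.78 wt% Si.
24.18% − 13.78% gives a difference of 10.40 percentage points.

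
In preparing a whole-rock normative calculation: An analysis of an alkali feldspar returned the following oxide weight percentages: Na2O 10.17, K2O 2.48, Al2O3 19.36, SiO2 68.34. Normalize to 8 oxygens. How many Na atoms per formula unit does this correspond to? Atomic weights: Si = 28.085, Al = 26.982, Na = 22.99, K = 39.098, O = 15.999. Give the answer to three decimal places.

10.17 wt% Na2O ÷ 61.979 g/mol = 0.16409 mol, giving 0.32818 Na and 0.16409 O.
2.48 wt% K2O ÷ 94.195 g/mol = 0.02633 mol, giving 0.05266 K and 0.02633 O.
19.36 wt% Al2O3 ÷ 101.961 g/mol = 0.18988 mol, giving 0.37976 Al and 0.56964 O.
68.34 wt% SiO2 ÷ 60.083 g/mol = 1.13743 mol, giving 1.13743 Si and 2.27486 O.
Oxygen sums to 3.03492; scaling by 8/3.03492 = 2.63598 puts the formula on 8 O.
Na: 0.32818 × 2.63598 = 0.865 atoms per formula unit.

0.865 Na apfu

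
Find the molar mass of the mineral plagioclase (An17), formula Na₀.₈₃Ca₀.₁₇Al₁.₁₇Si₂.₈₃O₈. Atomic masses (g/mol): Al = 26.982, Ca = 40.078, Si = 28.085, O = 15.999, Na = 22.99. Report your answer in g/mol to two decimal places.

The formula mass is the sum 0.83×22.99 + 0.17×40.078 + 1.17×26.982 + 2.83×28.085 + 8×15.999.

264.94 g/mol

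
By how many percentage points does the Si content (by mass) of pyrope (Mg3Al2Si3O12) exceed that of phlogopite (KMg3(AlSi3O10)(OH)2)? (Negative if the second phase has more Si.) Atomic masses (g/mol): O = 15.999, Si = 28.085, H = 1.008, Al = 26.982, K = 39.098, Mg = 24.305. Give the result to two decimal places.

First mineral: 84.255 g Si in 403.122 g formula = 20.90 wt% Si.
Second mineral: 84.255 g Si in 417.254 g formula = 20.19 wt% Si.
20.90% − 20.19% gives a difference of 0.71 percentage points.

0.71 percentage points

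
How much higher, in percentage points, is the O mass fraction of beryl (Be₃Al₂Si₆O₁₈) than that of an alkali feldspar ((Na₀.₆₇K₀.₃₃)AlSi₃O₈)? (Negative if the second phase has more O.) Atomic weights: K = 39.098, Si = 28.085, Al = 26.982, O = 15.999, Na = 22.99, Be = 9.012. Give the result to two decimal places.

5.74 percentage points

First mineral: 287.982 g O in 537.492 g formula = 53.58 wt% O.
Second mineral: 127.992 g O in 267.535 g formula = 47.84 wt% O.
53.58% − 47.84% gives a difference of 5.74 percentage points.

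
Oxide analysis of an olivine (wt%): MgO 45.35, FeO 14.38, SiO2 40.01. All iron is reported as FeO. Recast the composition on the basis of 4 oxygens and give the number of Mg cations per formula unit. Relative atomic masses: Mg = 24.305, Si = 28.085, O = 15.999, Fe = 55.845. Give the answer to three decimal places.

MgO (M=40.304): mol = 1.12520; Mg = 1.12520, O = 1.12520.
FeO (M=71.844): mol = 0.20016; Fe = 0.20016, O = 0.20016.
SiO2 (M=60.083): mol = 0.66591; Si = 0.66591, O = 1.33182.
ΣO = 2.65718; factor = 4/ΣO = 1.50536.
Mg apfu = 1.12520 × 1.50536 = 1.694.

1.694 Mg apfu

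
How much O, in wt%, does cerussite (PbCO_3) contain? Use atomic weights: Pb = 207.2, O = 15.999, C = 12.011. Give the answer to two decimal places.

Formula mass = 1×207.2 + 1×12.011 + 3×15.999 = 267.208 g/mol, of which 47.997 g is O.
So O makes up 47.997/267.208 = 0.1796 of the mass, i.e. 17.96%.

17.96 wt%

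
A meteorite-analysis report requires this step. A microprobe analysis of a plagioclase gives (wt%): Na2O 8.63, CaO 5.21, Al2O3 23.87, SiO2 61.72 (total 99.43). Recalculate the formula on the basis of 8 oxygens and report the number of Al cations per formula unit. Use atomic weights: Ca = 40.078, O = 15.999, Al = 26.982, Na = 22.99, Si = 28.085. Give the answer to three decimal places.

1.253 Al apfu

8.63 wt% Na2O ÷ 61.979 g/mol = 0.13924 mol, giving 0.27848 Na and 0.13924 O.
5.21 wt% CaO ÷ 56.077 g/mol = 0.09291 mol, giving 0.09291 Ca and 0.09291 O.
23.87 wt% Al2O3 ÷ 101.961 g/mol = 0.23411 mol, giving 0.46822 Al and 0.70233 O.
61.72 wt% SiO2 ÷ 60.083 g/mol = 1.02725 mol, giving 1.02725 Si and 2.05450 O.
Oxygen sums to 2.98898; scaling by 8/2.98898 = 2.67650 puts the formula on 8 O.
Al: 0.46822 × 2.67650 = 1.253 atoms per formula unit.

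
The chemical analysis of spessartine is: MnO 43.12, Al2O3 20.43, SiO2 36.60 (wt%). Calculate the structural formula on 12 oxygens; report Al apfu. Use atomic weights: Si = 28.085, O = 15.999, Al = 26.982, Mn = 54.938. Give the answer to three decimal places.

1.981 Al apfu

43.12 wt% MnO ÷ 70.937 g/mol = 0.60786 mol, giving 0.60786 Mn and 0.60786 O.
20.43 wt% Al2O3 ÷ 101.961 g/mol = 0.20037 mol, giving 0.40074 Al and 0.60111 O.
36.60 wt% SiO2 ÷ 60.083 g/mol = 0.60916 mol, giving 0.60916 Si and 1.21832 O.
Oxygen sums to 2.42729; scaling by 12/2.42729 = 4.94379 puts the formula on 12 O.
Al: 0.40074 × 4.94379 = 1.981 atoms per formula unit.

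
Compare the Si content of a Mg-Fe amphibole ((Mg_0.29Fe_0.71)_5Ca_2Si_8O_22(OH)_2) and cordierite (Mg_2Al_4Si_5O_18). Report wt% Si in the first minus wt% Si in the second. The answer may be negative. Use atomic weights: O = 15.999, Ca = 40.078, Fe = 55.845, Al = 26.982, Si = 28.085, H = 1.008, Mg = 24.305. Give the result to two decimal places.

0.30 percentage points

First mineral: 224.680 g Si in 924.320 g formula = 24.31 wt% Si.
Second mineral: 140.425 g Si in 584.945 g formula = 24.01 wt% Si.
24.31% − 24.01% gives a difference of 0.30 percentage points.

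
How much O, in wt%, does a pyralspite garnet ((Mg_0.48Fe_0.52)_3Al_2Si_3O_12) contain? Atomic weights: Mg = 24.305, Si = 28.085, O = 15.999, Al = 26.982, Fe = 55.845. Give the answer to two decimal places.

42.44 wt%

Molar mass of (Mg_0.48Fe_0.52)_3Al_2Si_3O_12: 1.44×24.305 + 1.56×55.845 + 2×26.982 + 3×28.085 + 12×15.999 = 452.324 g/mol.
Mass of O per formula unit: 12 × 15.999 = 191.988 g.
Weight fraction O = 191.988 / 452.324 = 0.4244.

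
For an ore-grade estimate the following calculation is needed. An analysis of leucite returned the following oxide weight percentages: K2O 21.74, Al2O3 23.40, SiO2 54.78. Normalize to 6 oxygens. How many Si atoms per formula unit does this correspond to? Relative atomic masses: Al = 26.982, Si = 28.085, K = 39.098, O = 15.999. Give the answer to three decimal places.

1.994 Si apfu

K2O (M=94.195): mol = 0.23080; K = 0.46160, O = 0.23080.
Al2O3 (M=101.961): mol = 0.22950; Al = 0.45900, O = 0.68850.
SiO2 (M=60.083): mol = 0.91174; Si = 0.91174, O = 1.82348.
ΣO = 2.74278; factor = 6/ΣO = 2.18756.
Si apfu = 0.91174 × 2.18756 = 1.994.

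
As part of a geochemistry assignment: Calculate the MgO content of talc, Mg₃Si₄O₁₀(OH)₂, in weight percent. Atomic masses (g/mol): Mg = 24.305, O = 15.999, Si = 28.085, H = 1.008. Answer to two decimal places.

M(Mg₃Si₄O₁₀(OH)₂) = 379.259 g/mol; M(MgO) = 40.304 g/mol.
Moles MgO per formula unit = 3 Mg ÷ 1 = 3.0000.
MgO fraction = (3.0000 × 40.304) / 379.259 = 120.912/379.259 = 0.3188.

31.88 wt%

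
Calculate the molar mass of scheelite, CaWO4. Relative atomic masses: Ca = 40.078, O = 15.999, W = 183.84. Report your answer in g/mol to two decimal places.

287.91 g/mol

M = 1*40.078 + 1*183.84 + 4*15.999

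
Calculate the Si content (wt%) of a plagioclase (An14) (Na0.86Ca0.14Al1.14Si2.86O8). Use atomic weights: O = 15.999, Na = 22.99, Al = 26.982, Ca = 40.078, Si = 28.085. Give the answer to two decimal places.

Formula mass = 0.86×22.99 + 0.14×40.078 + 1.14×26.982 + 2.86×28.085 + 8×15.999 = 264.457 g/mol, of which 80.323 g is Si.
So Si makes up 80.323/264.457 = 0.3037 of the mass, i.e. 30.37%.

30.37 wt%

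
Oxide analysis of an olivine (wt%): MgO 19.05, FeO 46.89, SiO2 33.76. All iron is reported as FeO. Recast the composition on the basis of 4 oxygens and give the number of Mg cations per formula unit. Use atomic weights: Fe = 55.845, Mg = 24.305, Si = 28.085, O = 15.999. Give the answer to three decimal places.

0.841 Mg apfu

MgO (M=40.304): mol = 0.47266; Mg = 0.47266, O = 0.47266.
FeO (M=71.844): mol = 0.65266; Fe = 0.65266, O = 0.65266.
SiO2 (M=60.083): mol = 0.56189; Si = 0.56189, O = 1.12378.
ΣO = 2.24910; factor = 4/ΣO = 1.77849.
Mg apfu = 0.47266 × 1.77849 = 0.841.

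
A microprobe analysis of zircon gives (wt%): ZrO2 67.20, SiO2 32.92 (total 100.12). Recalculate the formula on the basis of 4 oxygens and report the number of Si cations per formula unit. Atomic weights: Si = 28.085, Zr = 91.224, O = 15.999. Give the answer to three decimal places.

ZrO2 (M=123.222): mol = 0.54536; Zr = 0.54536, O = 1.09072.
SiO2 (M=60.083): mol = 0.54791; Si = 0.54791, O = 1.09582.
ΣO = 2.18654; factor = 4/ΣO = 1.82937.
Si apfu = 0.54791 × 1.82937 = 1.002.

1.002 Si apfu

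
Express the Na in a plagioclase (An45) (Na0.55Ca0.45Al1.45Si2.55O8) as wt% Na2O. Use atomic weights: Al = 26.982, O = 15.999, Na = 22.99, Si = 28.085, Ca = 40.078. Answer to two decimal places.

Formula mass = 269.412 g/mol.
0.55 Na → 0.2750 mol Na2O per formula unit; M(Na2O) = 61.979, so Na2O mass = 17.044 g.
17.044/269.412 × 100 = 6.33 wt%.

6.33 wt%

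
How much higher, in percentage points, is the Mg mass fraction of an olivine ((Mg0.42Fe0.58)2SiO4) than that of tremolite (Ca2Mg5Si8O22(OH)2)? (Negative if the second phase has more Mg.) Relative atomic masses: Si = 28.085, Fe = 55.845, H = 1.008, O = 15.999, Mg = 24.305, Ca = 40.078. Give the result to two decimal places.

-3.44 percentage points

M((Mg0.42Fe0.58)2SiO4) = 177.277 g/mol, so wt% Mg = 20.416/177.277 × 100 = 11.52%.
M(Ca2Mg5Si8O22(OH)2) = 812.353 g/mol, so wt% Mg = 121.525/812.353 × 100 = 14.96%.
11.52 − 14.96 = -3.44 pp.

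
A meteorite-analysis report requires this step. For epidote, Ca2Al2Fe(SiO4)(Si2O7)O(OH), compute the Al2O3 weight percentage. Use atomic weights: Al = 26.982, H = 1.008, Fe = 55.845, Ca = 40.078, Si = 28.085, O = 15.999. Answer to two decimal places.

21.10 wt%

M(Ca2Al2Fe(SiO4)(Si2O7)O(OH)) = 483.215 g/mol; M(Al2O3) = 101.961 g/mol.
Moles Al2O3 per formula unit = 2 Al ÷ 2 = 1.0000.
Al2O3 fraction = (1.0000 × 101.961) / 483.215 = 101.961/483.215 = 0.2110.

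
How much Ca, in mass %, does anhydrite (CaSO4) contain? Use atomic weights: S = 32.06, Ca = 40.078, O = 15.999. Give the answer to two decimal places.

29.44 mass %

M(CaSO4) = 136.134 g/mol.
Ca contributes 1 × 40.078 = 40.078 g per mole.
40.078/136.134 = 0.2944 → 29.44%.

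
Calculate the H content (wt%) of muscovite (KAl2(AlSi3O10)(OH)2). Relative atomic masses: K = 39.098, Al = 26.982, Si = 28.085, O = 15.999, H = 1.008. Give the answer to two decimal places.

0.51 wt%

Formula mass = 1·39.098 + 3·26.982 + 3·28.085 + 12·15.999 + 2·1.008 = 398.303 g/mol, of which 2.016 g is H.
So H makes up 2.016/398.303 = 0.0051 of the mass, i.e. 0.51%.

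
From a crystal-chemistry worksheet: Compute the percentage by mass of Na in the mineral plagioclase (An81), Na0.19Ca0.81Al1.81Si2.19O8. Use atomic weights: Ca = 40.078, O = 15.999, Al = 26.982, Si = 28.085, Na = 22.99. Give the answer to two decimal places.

Formula mass = 0.19·22.99 + 0.81·40.078 + 1.81·26.982 + 2.19·28.085 + 8·15.999 = 275.167 g/mol, of which 4.368 g is Na.
So Na makes up 4.368/275.167 = 0.0159 of the mass, i.e. 1.59%.

1.59 weight percent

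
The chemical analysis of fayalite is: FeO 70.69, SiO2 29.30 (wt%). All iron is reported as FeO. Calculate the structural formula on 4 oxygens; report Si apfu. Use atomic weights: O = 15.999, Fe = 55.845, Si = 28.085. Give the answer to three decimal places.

FeO (M=71.844): mol = 0.98394; Fe = 0.98394, O = 0.98394.
SiO2 (M=60.083): mol = 0.48766; Si = 0.48766, O = 0.97532.
ΣO = 1.95926; factor = 4/ΣO = 2.04159.
Si apfu = 0.48766 × 2.04159 = 0.996.

0.996 Si apfu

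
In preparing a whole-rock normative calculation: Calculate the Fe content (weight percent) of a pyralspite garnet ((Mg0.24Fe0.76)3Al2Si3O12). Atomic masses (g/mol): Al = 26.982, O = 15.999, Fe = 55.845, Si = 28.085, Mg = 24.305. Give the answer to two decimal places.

26.80 weight percent

Formula mass = 0.72*24.305 + 2.28*55.845 + 2*26.982 + 3*28.085 + 12*15.999 = 475.033 g/mol, of which 127.327 g is Fe.
So Fe makes up 127.327/475.033 = 0.2680 of the mass, i.e. 26.80%.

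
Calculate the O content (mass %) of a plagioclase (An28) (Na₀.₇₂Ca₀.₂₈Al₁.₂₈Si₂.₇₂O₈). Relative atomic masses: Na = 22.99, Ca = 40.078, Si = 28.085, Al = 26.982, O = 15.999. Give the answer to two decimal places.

Molar mass of Na₀.₇₂Ca₀.₂₈Al₁.₂₈Si₂.₇₂O₈: 0.72·22.99 + 0.28·40.078 + 1.28·26.982 + 2.72·28.085 + 8·15.999 = 266.695 g/mol.
Mass of O per formula unit: 8 × 15.999 = 127.992 g.
Weight fraction O = 127.992 / 266.695 = 0.4799.

47.99 mass %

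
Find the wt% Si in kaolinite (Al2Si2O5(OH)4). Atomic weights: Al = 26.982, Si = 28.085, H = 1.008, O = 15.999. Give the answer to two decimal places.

M(Al2Si2O5(OH)4) = 258.157 g/mol.
Si contributes 2 × 28.085 = 56.170 g per mole.
56.170/258.157 = 0.2176 → 21.76%.

21.76 mass %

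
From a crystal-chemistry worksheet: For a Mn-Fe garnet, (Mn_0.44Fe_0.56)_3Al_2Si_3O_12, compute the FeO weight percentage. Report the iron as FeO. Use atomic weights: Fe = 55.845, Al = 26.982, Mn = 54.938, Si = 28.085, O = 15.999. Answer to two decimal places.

Molar mass of (Mn_0.44Fe_0.56)_3Al_2Si_3O_12 = 1.32×54.938 + 1.68×55.845 + 2×26.982 + 3×28.085 + 12×15.999 = 496.545 g/mol.
Each formula unit contains 1.68 Fe, equivalent to 1.68/1 = 1.6800 mol FeO.
M(FeO) = 1×55.845 + 1×15.999 = 71.844 g/mol.
Mass of FeO per formula unit = 1.6800 × 71.844 = 120.698 g.
FeO wt% = 120.698 / 496.545 × 100 = 24.31%.

24.31 wt%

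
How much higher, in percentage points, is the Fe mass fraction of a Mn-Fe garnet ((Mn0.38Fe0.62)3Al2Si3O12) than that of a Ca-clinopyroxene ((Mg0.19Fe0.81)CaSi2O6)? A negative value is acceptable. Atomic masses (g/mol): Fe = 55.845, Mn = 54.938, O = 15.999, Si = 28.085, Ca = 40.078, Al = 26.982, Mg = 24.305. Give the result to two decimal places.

2.23 percentage points

First mineral: 103.872 g Fe in 496.708 g formula = 20.91 wt% Fe.
Second mineral: 45.234 g Fe in 242.094 g formula = 18.68 wt% Fe.
20.91% − 18.68% gives a difference of 2.23 percentage points.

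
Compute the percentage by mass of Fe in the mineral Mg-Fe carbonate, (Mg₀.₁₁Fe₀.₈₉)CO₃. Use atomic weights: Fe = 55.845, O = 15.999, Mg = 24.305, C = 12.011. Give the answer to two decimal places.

44.23 wt%

M((Mg₀.₁₁Fe₀.₈₉)CO₃) = 112.384 g/mol.
Fe contributes 0.89 × 55.845 = 49.702 g per mole.
49.702/112.384 = 0.4423 → 44.23%.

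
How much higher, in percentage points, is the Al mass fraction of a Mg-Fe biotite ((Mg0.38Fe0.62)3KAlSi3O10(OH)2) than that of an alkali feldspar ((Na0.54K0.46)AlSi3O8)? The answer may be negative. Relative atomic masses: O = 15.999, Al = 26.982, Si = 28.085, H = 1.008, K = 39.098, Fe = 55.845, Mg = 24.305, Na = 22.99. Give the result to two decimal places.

First mineral: 26.982 g Al in 475.918 g formula = 5.67 wt% Al.
Second mineral: 26.982 g Al in 269.629 g formula = 10.01 wt% Al.
5.67% − 10.01% gives a difference of -4.34 percentage points.

-4.34 percentage points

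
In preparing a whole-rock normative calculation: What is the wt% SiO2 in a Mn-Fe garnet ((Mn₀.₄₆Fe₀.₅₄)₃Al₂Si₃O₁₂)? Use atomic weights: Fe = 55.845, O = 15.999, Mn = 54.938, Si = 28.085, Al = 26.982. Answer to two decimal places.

Formula mass = 496.490 g/mol.
3 Si → 3.0000 mol SiO2 per formula unit; M(SiO2) = 60.083, so SiO2 mass = 180.249 g.
180.249/496.490 × 100 = 36.30 wt%.

36.30 wt%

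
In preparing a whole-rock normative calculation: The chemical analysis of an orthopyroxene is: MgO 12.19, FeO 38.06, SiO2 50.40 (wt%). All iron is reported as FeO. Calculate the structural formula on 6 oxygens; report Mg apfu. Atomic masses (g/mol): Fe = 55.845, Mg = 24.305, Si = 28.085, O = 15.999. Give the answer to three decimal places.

0.723 Mg apfu

MgO: 12.19/40.304 = 0.30245 mol → 0.30245 mol Mg, 0.30245 mol O.
FeO: 38.06/71.844 = 0.52976 mol → 0.52976 mol Fe, 0.52976 mol O.
SiO2: 50.40/60.083 = 0.83884 mol → 0.83884 mol Si, 1.67768 mol O.
Total oxygen = 2.50989 mol. Normalization factor = 6/2.50989 = 2.39054.
Mg per 6 O = 0.30245 × 2.39054 = 0.723.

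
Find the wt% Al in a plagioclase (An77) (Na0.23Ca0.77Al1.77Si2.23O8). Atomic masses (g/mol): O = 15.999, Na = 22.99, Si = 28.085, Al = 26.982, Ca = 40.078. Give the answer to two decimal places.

Molar mass of Na0.23Ca0.77Al1.77Si2.23O8: 0.23·22.99 + 0.77·40.078 + 1.77·26.982 + 2.23·28.085 + 8·15.999 = 274.527 g/mol.
Mass of Al per formula unit: 1.77 × 26.982 = 47.758 g.
Weight fraction Al = 47.758 / 274.527 = 0.1740.

17.40 mass %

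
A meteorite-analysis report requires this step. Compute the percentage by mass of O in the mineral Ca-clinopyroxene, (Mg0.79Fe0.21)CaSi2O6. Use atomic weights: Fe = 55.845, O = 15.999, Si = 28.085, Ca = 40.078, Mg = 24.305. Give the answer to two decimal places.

Molar mass of (Mg0.79Fe0.21)CaSi2O6: 0.79*24.305 + 0.21*55.845 + 1*40.078 + 2*28.085 + 6*15.999 = 223.170 g/mol.
Mass of O per formula unit: 6 × 15.999 = 95.994 g.
Weight fraction O = 95.994 / 223.170 = 0.4301.

43.01 mass %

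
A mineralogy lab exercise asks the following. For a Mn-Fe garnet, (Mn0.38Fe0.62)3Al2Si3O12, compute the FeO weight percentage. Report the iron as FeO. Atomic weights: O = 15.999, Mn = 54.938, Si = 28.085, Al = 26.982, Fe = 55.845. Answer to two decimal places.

26.90 wt%

M((Mn0.38Fe0.62)3Al2Si3O12) = 496.708 g/mol; M(FeO) = 71.844 g/mol.
Moles FeO per formula unit = 1.86 Fe ÷ 1 = 1.8600.
FeO fraction = (1.8600 × 71.844) / 496.708 = 133.630/496.708 = 0.2690.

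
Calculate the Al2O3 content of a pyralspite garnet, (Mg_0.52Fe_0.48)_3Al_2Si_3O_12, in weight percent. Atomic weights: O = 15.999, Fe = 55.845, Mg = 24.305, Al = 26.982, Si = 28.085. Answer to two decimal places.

22.73 wt%

Formula mass = 448.540 g/mol.
2 Al → 1.0000 mol Al2O3 per formula unit; M(Al2O3) = 101.961, so Al2O3 mass = 101.961 g.
101.961/448.540 × 100 = 22.73 wt%.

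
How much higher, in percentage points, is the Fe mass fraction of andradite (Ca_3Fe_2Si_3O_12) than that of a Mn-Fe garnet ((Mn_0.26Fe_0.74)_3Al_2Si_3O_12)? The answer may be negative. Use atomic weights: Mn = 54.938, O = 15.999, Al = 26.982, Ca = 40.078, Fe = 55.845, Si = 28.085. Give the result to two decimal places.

-2.96 percentage points

Fe in Ca_3Fe_2Si_3O_12: molar mass 508.167 g/mol; 2×55.845 = 111.690 g → 21.98 wt%.
Fe in (Mn_0.26Fe_0.74)_3Al_2Si_3O_12: molar mass 497.035 g/mol; 2.22×55.845 = 123.976 g → 24.94 wt%.
Difference = 21.98 − 24.94 = -2.96 percentage points.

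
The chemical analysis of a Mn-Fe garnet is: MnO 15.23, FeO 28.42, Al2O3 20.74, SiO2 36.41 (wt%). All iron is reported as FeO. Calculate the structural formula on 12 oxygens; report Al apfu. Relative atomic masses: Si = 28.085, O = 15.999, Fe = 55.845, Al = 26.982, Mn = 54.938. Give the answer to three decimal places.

2.007 Al apfu

MnO: 15.23/70.937 = 0.21470 mol → 0.21470 mol Mn, 0.21470 mol O.
FeO: 28.42/71.844 = 0.39558 mol → 0.39558 mol Fe, 0.39558 mol O.
Al2O3: 20.74/101.961 = 0.20341 mol → 0.40682 mol Al, 0.61023 mol O.
SiO2: 36.41/60.083 = 0.60600 mol → 0.60600 mol Si, 1.21200 mol O.
Total oxygen = 2.43251 mol. Normalization factor = 12/2.43251 = 4.93318.
Al per 12 O = 0.40682 × 4.93318 = 2.007.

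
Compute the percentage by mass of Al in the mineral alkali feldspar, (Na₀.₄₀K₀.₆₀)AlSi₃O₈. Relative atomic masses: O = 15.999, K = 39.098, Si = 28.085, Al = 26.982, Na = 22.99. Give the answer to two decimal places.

9.92 wt%

Formula mass = 0.40*22.99 + 0.60*39.098 + 1*26.982 + 3*28.085 + 8*15.999 = 271.884 g/mol, of which 26.982 g is Al.
So Al makes up 26.982/271.884 = 0.0992 of the mass, i.e. 9.92%.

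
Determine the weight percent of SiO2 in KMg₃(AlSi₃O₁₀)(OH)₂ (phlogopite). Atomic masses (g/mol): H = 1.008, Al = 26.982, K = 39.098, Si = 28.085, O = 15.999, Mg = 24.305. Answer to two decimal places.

43.20 wt%

Formula mass = 417.254 g/mol.
3 Si → 3.0000 mol SiO2 per formula unit; M(SiO2) = 60.083, so SiO2 mass = 180.249 g.
180.249/417.254 × 100 = 43.20 wt%.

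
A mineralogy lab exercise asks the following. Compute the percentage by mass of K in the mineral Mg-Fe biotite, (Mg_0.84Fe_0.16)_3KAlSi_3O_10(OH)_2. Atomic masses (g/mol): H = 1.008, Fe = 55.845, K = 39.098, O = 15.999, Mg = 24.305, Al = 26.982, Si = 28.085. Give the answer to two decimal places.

9.04 mass %

M((Mg_0.84Fe_0.16)_3KAlSi_3O_10(OH)_2) = 432.393 g/mol.
K contributes 1 × 39.098 = 39.098 g per mole.
39.098/432.393 = 0.0904 → 9.04%.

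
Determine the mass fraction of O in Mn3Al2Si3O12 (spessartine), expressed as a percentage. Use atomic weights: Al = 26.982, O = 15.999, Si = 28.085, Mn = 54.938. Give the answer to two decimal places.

38.78 mass %

Molar mass of Mn3Al2Si3O12: 3*54.938 + 2*26.982 + 3*28.085 + 12*15.999 = 495.021 g/mol.
Mass of O per formula unit: 12 × 15.999 = 191.988 g.
Weight fraction O = 191.988 / 495.021 = 0.3878.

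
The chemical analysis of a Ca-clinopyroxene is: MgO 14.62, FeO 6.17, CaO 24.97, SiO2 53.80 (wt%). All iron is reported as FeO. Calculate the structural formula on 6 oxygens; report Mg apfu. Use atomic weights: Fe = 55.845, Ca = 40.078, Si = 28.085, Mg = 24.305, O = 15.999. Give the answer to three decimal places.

0.811 Mg apfu

MgO (M=40.304): mol = 0.36274; Mg = 0.36274, O = 0.36274.
FeO (M=71.844): mol = 0.08588; Fe = 0.08588, O = 0.08588.
CaO (M=56.077): mol = 0.44528; Ca = 0.44528, O = 0.44528.
SiO2 (M=60.083): mol = 0.89543; Si = 0.89543, O = 1.79086.
ΣO = 2.68476; factor = 6/ΣO = 2.23484.
Mg apfu = 0.36274 × 2.23484 = 0.811.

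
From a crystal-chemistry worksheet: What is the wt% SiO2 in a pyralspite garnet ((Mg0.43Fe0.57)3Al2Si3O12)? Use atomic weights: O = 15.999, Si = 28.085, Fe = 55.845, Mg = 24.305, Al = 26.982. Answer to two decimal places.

39.44 wt%

M((Mg0.43Fe0.57)3Al2Si3O12) = 457.055 g/mol; M(SiO2) = 60.083 g/mol.
Moles SiO2 per formula unit = 3 Si ÷ 1 = 3.0000.
SiO2 fraction = (3.0000 × 60.083) / 457.055 = 180.249/457.055 = 0.3944.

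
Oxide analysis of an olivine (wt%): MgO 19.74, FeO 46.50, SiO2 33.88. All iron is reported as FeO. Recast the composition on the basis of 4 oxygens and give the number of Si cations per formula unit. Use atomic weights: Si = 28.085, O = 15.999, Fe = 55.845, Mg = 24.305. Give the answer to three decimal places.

MgO: 19.74/40.304 = 0.48978 mol → 0.48978 mol Mg, 0.48978 mol O.
FeO: 46.50/71.844 = 0.64724 mol → 0.64724 mol Fe, 0.64724 mol O.
SiO2: 33.88/60.083 = 0.56389 mol → 0.56389 mol Si, 1.12778 mol O.
Total oxygen = 2.26480 mol. Normalization factor = 4/2.26480 = 1.76616.
Si per 4 O = 0.56389 × 1.76616 = 0.996.

0.996 Si apfu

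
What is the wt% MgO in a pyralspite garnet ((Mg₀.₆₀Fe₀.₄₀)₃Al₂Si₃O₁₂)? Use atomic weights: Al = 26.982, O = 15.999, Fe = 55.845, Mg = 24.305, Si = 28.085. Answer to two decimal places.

M((Mg₀.₆₀Fe₀.₄₀)₃Al₂Si₃O₁₂) = 440.970 g/mol; M(MgO) = 40.304 g/mol.
Moles MgO per formula unit = 1.80 Mg ÷ 1 = 1.8000.
MgO fraction = (1.8000 × 40.304) / 440.970 = 72.547/440.970 = 0.1645.

16.45 wt%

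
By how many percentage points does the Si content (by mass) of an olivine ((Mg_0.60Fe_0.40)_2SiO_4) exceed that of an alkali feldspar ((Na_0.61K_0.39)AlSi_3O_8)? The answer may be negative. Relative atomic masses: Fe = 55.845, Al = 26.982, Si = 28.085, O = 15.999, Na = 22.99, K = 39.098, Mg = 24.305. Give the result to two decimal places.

M((Mg_0.60Fe_0.40)_2SiO_4) = 165.923 g/mol, so wt% Si = 28.085/165.923 × 100 = 16.93%.
M((Na_0.61K_0.39)AlSi_3O_8) = 268.501 g/mol, so wt% Si = 84.255/268.501 × 100 = 31.38%.
16.93 − 31.38 = -14.45 pp.

-14.45 percentage points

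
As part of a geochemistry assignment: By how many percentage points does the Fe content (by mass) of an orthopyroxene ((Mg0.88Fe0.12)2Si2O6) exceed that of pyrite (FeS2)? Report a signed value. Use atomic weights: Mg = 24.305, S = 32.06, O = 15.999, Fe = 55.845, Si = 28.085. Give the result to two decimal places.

M((Mg0.88Fe0.12)2Si2O6) = 208.344 g/mol, so wt% Fe = 13.403/208.344 × 100 = 6.43%.
M(FeS2) = 119.965 g/mol, so wt% Fe = 55.845/119.965 × 100 = 46.55%.
6.43 − 46.55 = -40.12 pp.

-40.12 percentage points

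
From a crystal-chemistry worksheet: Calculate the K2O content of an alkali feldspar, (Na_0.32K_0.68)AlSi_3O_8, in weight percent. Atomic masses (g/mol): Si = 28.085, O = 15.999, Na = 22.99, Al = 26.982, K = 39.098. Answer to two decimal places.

Molar mass of (Na_0.32K_0.68)AlSi_3O_8 = 0.32*22.99 + 0.68*39.098 + 1*26.982 + 3*28.085 + 8*15.999 = 273.172 g/mol.
Each formula unit contains 0.68 K, equivalent to 0.68/2 = 0.3400 mol K2O.
M(K2O) = 2×39.098 + 1×15.999 = 94.195 g/mol.
Mass of K2O per formula unit = 0.3400 × 94.195 = 32.026 g.
K2O wt% = 32.026 / 273.172 × 100 = 11.72%.

11.72 wt%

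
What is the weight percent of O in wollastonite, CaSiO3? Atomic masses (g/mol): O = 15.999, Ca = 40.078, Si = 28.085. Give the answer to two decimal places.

41.32 wt%

Molar mass of CaSiO3: 1×40.078 + 1×28.085 + 3×15.999 = 116.160 g/mol.
Mass of O per formula unit: 3 × 15.999 = 47.997 g.
Weight fraction O = 47.997 / 116.160 = 0.4132.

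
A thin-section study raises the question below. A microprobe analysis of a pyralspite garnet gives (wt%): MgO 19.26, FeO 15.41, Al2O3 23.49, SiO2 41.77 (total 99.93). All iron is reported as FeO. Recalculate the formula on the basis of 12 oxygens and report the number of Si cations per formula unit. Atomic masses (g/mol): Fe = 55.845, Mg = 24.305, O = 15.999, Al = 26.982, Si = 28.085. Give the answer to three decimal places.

MgO (M=40.304): mol = 0.47787; Mg = 0.47787, O = 0.47787.
FeO (M=71.844): mol = 0.21449; Fe = 0.21449, O = 0.21449.
Al2O3 (M=101.961): mol = 0.23038; Al = 0.46076, O = 0.69114.
SiO2 (M=60.083): mol = 0.69520; Si = 0.69520, O = 1.39040.
ΣO = 2.77390; factor = 12/ΣO = 4.32604.
Si apfu = 0.69520 × 4.32604 = 3.007.

3.007 Si apfu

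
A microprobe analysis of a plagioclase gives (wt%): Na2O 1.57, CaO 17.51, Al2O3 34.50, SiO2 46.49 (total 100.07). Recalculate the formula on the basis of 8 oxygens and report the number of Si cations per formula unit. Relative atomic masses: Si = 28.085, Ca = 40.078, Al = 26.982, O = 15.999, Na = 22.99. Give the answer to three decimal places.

2.134 Si apfu

Na2O: 1.57/61.979 = 0.02533 mol → 0.05066 mol Na, 0.02533 mol O.
CaO: 17.51/56.077 = 0.31225 mol → 0.31225 mol Ca, 0.31225 mol O.
Al2O3: 34.50/101.961 = 0.33836 mol → 0.67672 mol Al, 1.01508 mol O.
SiO2: 46.49/60.083 = 0.77376 mol → 0.77376 mol Si, 1.54752 mol O.
Total oxygen = 2.90018 mol. Normalization factor = 8/2.90018 = 2.75845.
Si per 8 O = 0.77376 × 2.75845 = 2.134.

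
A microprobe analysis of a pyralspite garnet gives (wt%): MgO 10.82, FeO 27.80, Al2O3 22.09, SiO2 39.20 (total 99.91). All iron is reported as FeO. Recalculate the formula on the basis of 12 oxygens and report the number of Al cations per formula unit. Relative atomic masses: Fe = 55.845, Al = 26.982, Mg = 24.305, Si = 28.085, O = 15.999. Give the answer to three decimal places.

MgO: 10.82/40.304 = 0.26846 mol → 0.26846 mol Mg, 0.26846 mol O.
FeO: 27.80/71.844 = 0.38695 mol → 0.38695 mol Fe, 0.38695 mol O.
Al2O3: 22.09/101.961 = 0.21665 mol → 0.43330 mol Al, 0.64995 mol O.
SiO2: 39.20/60.083 = 0.65243 mol → 0.65243 mol Si, 1.30486 mol O.
Total oxygen = 2.61022 mol. Normalization factor = 12/2.61022 = 4.59731.
Al per 12 O = 0.43330 × 4.59731 = 1.992.

1.992 Al apfu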